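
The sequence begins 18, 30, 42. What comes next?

Differences: 30 - 18 = 12
This is an arithmetic sequence with common difference d = 12.
Next term = 42 + 12 = 54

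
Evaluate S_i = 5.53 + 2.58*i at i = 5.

S_5 = 5.53 + 2.58*5 = 5.53 + 12.9 = 18.43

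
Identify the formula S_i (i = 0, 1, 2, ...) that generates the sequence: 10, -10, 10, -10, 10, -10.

Check ratios: -10 / 10 = -1.0
Common ratio r = -1.
First term a = 10.
Formula: S_i = 10 * (-1)^i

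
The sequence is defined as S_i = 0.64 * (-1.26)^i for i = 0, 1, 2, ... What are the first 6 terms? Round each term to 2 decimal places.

This is a geometric sequence.
i=0: S_0 = 0.64 * (-1.26)^0 = 0.64
i=1: S_1 = 0.64 * (-1.26)^1 ≈ -0.81
i=2: S_2 = 0.64 * (-1.26)^2 ≈ 1.02
i=3: S_3 = 0.64 * (-1.26)^3 ≈ -1.28
i=4: S_4 = 0.64 * (-1.26)^4 ≈ 1.61
i=5: S_5 = 0.64 * (-1.26)^5 ≈ -2.03
The first 6 terms are: [0.64, -0.81, 1.02, -1.28, 1.61, -2.03]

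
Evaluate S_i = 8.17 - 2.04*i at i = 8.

S_8 = 8.17 + -2.04*8 = 8.17 + -16.32 = -8.15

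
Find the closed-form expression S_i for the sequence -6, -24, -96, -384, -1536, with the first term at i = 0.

Check ratios: -24 / -6 = 4.0
Common ratio r = 4.
First term a = -6.
Formula: S_i = -6 * 4^i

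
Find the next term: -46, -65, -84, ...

Differences: -65 - -46 = -19
This is an arithmetic sequence with common difference d = -19.
Next term = -84 + -19 = -103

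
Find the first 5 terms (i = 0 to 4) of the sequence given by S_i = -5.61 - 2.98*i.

This is an arithmetic sequence.
i=0: S_0 = -5.61 + -2.98*0 = -5.61
i=1: S_1 = -5.61 + -2.98*1 = -8.59
i=2: S_2 = -5.61 + -2.98*2 = -11.57
i=3: S_3 = -5.61 + -2.98*3 = -14.55
i=4: S_4 = -5.61 + -2.98*4 = -17.53
The first 5 terms are: [-5.61, -8.59, -11.57, -14.55, -17.53]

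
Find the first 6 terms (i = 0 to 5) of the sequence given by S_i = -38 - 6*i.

This is an arithmetic sequence.
i=0: S_0 = -38 + -6*0 = -38
i=1: S_1 = -38 + -6*1 = -44
i=2: S_2 = -38 + -6*2 = -50
i=3: S_3 = -38 + -6*3 = -56
i=4: S_4 = -38 + -6*4 = -62
i=5: S_5 = -38 + -6*5 = -68
The first 6 terms are: [-38, -44, -50, -56, -62, -68]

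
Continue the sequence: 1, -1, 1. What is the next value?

Ratios: -1 / 1 = -1.0
This is a geometric sequence with common ratio r = -1.
Next term = 1 * -1 = -1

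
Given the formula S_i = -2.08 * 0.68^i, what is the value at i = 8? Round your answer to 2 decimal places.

S_8 = -2.08 * 0.68^8 ≈ -2.08 * 0.0457 ≈ -0.1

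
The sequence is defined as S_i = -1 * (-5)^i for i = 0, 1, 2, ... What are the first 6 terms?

This is a geometric sequence.
i=0: S_0 = -1 * (-5)^0 = -1
i=1: S_1 = -1 * (-5)^1 = 5
i=2: S_2 = -1 * (-5)^2 = -25
i=3: S_3 = -1 * (-5)^3 = 125
i=4: S_4 = -1 * (-5)^4 = -625
i=5: S_5 = -1 * (-5)^5 = 3125
The first 6 terms are: [-1, 5, -25, 125, -625, 3125]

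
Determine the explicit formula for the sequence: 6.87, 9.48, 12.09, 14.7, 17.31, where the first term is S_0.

Check differences: 9.48 - 6.87 = 2.61
12.09 - 9.48 = 2.61
Common difference d = 2.61.
First term a = 6.87.
Formula: S_i = 6.87 + 2.61*i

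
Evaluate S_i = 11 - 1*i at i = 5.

S_5 = 11 + -1*5 = 11 + -5 = 6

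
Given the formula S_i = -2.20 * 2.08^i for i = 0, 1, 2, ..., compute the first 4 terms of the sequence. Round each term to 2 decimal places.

This is a geometric sequence.
i=0: S_0 = -2.2 * 2.08^0 = -2.2
i=1: S_1 = -2.2 * 2.08^1 ≈ -4.58
i=2: S_2 = -2.2 * 2.08^2 ≈ -9.52
i=3: S_3 = -2.2 * 2.08^3 ≈ -19.8
The first 4 terms are: [-2.2, -4.58, -9.52, -19.8]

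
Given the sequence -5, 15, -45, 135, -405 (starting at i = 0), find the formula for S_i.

Check ratios: 15 / -5 = -3.0
Common ratio r = -3.
First term a = -5.
Formula: S_i = -5 * (-3)^i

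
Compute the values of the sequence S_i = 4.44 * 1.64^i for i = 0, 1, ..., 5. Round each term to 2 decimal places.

This is a geometric sequence.
i=0: S_0 = 4.44 * 1.64^0 = 4.44
i=1: S_1 = 4.44 * 1.64^1 ≈ 7.28
i=2: S_2 = 4.44 * 1.64^2 ≈ 11.94
i=3: S_3 = 4.44 * 1.64^3 ≈ 19.58
i=4: S_4 = 4.44 * 1.64^4 ≈ 32.12
i=5: S_5 = 4.44 * 1.64^5 ≈ 52.67
The first 6 terms are: [4.44, 7.28, 11.94, 19.58, 32.12, 52.67]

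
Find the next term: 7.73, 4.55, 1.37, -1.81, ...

Differences: 4.55 - 7.73 = -3.18
This is an arithmetic sequence with common difference d = -3.18.
Next term = -1.81 + -3.18 = -4.99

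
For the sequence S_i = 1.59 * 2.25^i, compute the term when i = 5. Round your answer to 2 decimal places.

S_5 = 1.59 * 2.25^5 ≈ 1.59 * 57.665 ≈ 91.69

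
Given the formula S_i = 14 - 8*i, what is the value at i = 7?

S_7 = 14 + -8*7 = 14 + -56 = -42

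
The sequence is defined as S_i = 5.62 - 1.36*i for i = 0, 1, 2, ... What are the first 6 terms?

This is an arithmetic sequence.
i=0: S_0 = 5.62 + -1.36*0 = 5.62
i=1: S_1 = 5.62 + -1.36*1 = 4.26
i=2: S_2 = 5.62 + -1.36*2 = 2.9
i=3: S_3 = 5.62 + -1.36*3 = 1.54
i=4: S_4 = 5.62 + -1.36*4 = 0.18
i=5: S_5 = 5.62 + -1.36*5 = -1.18
The first 6 terms are: [5.62, 4.26, 2.9, 1.54, 0.18, -1.18]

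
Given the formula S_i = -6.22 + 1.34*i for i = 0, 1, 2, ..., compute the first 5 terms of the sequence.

This is an arithmetic sequence.
i=0: S_0 = -6.22 + 1.34*0 = -6.22
i=1: S_1 = -6.22 + 1.34*1 = -4.88
i=2: S_2 = -6.22 + 1.34*2 = -3.54
i=3: S_3 = -6.22 + 1.34*3 = -2.2
i=4: S_4 = -6.22 + 1.34*4 = -0.86
The first 5 terms are: [-6.22, -4.88, -3.54, -2.2, -0.86]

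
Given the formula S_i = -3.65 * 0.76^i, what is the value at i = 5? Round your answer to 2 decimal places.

S_5 = -3.65 * 0.76^5 ≈ -3.65 * 0.2536 ≈ -0.93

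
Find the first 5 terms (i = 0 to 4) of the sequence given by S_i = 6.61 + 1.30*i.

This is an arithmetic sequence.
i=0: S_0 = 6.61 + 1.3*0 = 6.61
i=1: S_1 = 6.61 + 1.3*1 = 7.91
i=2: S_2 = 6.61 + 1.3*2 = 9.21
i=3: S_3 = 6.61 + 1.3*3 = 10.51
i=4: S_4 = 6.61 + 1.3*4 = 11.81
The first 5 terms are: [6.61, 7.91, 9.21, 10.51, 11.81]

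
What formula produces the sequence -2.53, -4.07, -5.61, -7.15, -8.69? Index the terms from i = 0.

Check differences: -4.07 - -2.53 = -1.54
-5.61 - -4.07 = -1.54
Common difference d = -1.54.
First term a = -2.53.
Formula: S_i = -2.53 - 1.54*i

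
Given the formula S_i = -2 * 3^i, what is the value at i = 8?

S_8 = -2 * 3^8 = -2 * 6561 = -13122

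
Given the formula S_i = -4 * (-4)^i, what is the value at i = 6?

S_6 = -4 * (-4)^6 = -4 * 4096 = -16384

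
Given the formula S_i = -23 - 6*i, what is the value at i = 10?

S_10 = -23 + -6*10 = -23 + -60 = -83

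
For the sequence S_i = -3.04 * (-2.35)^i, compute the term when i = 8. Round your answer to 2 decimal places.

S_8 = -3.04 * (-2.35)^8 ≈ -3.04 * 930.1284 ≈ -2827.59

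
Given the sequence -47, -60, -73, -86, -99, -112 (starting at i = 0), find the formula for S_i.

Check differences: -60 - -47 = -13
-73 - -60 = -13
Common difference d = -13.
First term a = -47.
Formula: S_i = -47 - 13*i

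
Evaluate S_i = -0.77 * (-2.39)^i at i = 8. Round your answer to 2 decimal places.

S_8 = -0.77 * (-2.39)^8 ≈ -0.77 * 1064.592 ≈ -819.74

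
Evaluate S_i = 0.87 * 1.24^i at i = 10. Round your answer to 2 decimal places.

S_10 = 0.87 * 1.24^10 ≈ 0.87 * 8.5944 ≈ 7.48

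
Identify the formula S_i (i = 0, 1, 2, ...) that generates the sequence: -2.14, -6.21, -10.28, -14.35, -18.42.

Check differences: -6.21 - -2.14 = -4.07
-10.28 - -6.21 = -4.07
Common difference d = -4.07.
First term a = -2.14.
Formula: S_i = -2.14 - 4.07*i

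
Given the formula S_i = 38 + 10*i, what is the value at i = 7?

S_7 = 38 + 10*7 = 38 + 70 = 108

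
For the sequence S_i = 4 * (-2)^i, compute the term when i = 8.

S_8 = 4 * (-2)^8 = 4 * 256 = 1024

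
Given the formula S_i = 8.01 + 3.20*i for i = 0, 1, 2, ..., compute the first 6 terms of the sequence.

This is an arithmetic sequence.
i=0: S_0 = 8.01 + 3.2*0 = 8.01
i=1: S_1 = 8.01 + 3.2*1 = 11.21
i=2: S_2 = 8.01 + 3.2*2 = 14.41
i=3: S_3 = 8.01 + 3.2*3 = 17.61
i=4: S_4 = 8.01 + 3.2*4 = 20.81
i=5: S_5 = 8.01 + 3.2*5 = 24.01
The first 6 terms are: [8.01, 11.21, 14.41, 17.61, 20.81, 24.01]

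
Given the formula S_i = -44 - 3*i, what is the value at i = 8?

S_8 = -44 + -3*8 = -44 + -24 = -68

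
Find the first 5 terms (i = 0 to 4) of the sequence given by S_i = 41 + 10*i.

This is an arithmetic sequence.
i=0: S_0 = 41 + 10*0 = 41
i=1: S_1 = 41 + 10*1 = 51
i=2: S_2 = 41 + 10*2 = 61
i=3: S_3 = 41 + 10*3 = 71
i=4: S_4 = 41 + 10*4 = 81
The first 5 terms are: [41, 51, 61, 71, 81]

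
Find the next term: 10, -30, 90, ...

Ratios: -30 / 10 = -3.0
This is a geometric sequence with common ratio r = -3.
Next term = 90 * -3 = -270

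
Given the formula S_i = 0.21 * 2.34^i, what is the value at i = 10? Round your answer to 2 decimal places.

S_10 = 0.21 * 2.34^10 ≈ 0.21 * 4922.1923 ≈ 1033.66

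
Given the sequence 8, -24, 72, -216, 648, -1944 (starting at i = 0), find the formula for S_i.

Check ratios: -24 / 8 = -3.0
Common ratio r = -3.
First term a = 8.
Formula: S_i = 8 * (-3)^i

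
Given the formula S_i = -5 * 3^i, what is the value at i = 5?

S_5 = -5 * 3^5 = -5 * 243 = -1215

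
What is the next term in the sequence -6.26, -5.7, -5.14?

Differences: -5.7 - -6.26 = 0.56
This is an arithmetic sequence with common difference d = 0.56.
Next term = -5.14 + 0.56 = -4.58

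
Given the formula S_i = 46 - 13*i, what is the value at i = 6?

S_6 = 46 + -13*6 = 46 + -78 = -32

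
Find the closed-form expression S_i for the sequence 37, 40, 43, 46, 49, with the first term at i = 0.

Check differences: 40 - 37 = 3
43 - 40 = 3
Common difference d = 3.
First term a = 37.
Formula: S_i = 37 + 3*i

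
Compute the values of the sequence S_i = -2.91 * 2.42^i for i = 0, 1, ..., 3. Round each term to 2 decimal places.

This is a geometric sequence.
i=0: S_0 = -2.91 * 2.42^0 = -2.91
i=1: S_1 = -2.91 * 2.42^1 ≈ -7.04
i=2: S_2 = -2.91 * 2.42^2 ≈ -17.04
i=3: S_3 = -2.91 * 2.42^3 ≈ -41.24
The first 4 terms are: [-2.91, -7.04, -17.04, -41.24]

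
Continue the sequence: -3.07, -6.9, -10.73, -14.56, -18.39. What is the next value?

Differences: -6.9 - -3.07 = -3.83
This is an arithmetic sequence with common difference d = -3.83.
Next term = -18.39 + -3.83 = -22.22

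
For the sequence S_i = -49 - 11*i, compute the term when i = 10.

S_10 = -49 + -11*10 = -49 + -110 = -159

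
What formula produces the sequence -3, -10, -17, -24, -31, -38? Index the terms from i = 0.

Check differences: -10 - -3 = -7
-17 - -10 = -7
Common difference d = -7.
First term a = -3.
Formula: S_i = -3 - 7*i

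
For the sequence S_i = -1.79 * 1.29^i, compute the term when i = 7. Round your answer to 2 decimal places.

S_7 = -1.79 * 1.29^7 ≈ -1.79 * 5.9447 ≈ -10.64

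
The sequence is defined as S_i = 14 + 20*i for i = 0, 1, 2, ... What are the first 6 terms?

This is an arithmetic sequence.
i=0: S_0 = 14 + 20*0 = 14
i=1: S_1 = 14 + 20*1 = 34
i=2: S_2 = 14 + 20*2 = 54
i=3: S_3 = 14 + 20*3 = 74
i=4: S_4 = 14 + 20*4 = 94
i=5: S_5 = 14 + 20*5 = 114
The first 6 terms are: [14, 34, 54, 74, 94, 114]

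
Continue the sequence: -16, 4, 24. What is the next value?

Differences: 4 - -16 = 20
This is an arithmetic sequence with common difference d = 20.
Next term = 24 + 20 = 44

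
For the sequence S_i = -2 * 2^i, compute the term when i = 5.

S_5 = -2 * 2^5 = -2 * 32 = -64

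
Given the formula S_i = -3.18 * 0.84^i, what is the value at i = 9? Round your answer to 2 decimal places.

S_9 = -3.18 * 0.84^9 ≈ -3.18 * 0.2082 ≈ -0.66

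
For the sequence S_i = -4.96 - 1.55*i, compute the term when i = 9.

S_9 = -4.96 + -1.55*9 = -4.96 + -13.95 = -18.91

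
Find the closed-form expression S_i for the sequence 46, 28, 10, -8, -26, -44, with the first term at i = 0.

Check differences: 28 - 46 = -18
10 - 28 = -18
Common difference d = -18.
First term a = 46.
Formula: S_i = 46 - 18*i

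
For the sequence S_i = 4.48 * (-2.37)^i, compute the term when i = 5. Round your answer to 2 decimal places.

S_5 = 4.48 * (-2.37)^5 ≈ 4.48 * -74.7725 ≈ -334.98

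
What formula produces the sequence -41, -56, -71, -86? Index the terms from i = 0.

Check differences: -56 - -41 = -15
-71 - -56 = -15
Common difference d = -15.
First term a = -41.
Formula: S_i = -41 - 15*i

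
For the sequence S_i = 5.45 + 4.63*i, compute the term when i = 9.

S_9 = 5.45 + 4.63*9 = 5.45 + 41.67 = 47.12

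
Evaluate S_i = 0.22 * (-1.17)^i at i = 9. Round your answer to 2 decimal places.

S_9 = 0.22 * (-1.17)^9 ≈ 0.22 * -4.1084 ≈ -0.9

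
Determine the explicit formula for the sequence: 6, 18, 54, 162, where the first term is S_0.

Check ratios: 18 / 6 = 3.0
Common ratio r = 3.
First term a = 6.
Formula: S_i = 6 * 3^i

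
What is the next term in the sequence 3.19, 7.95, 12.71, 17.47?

Differences: 7.95 - 3.19 = 4.76
This is an arithmetic sequence with common difference d = 4.76.
Next term = 17.47 + 4.76 = 22.23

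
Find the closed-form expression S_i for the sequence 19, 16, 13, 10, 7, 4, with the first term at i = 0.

Check differences: 16 - 19 = -3
13 - 16 = -3
Common difference d = -3.
First term a = 19.
Formula: S_i = 19 - 3*i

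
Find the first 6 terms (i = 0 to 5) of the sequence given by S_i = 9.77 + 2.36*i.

This is an arithmetic sequence.
i=0: S_0 = 9.77 + 2.36*0 = 9.77
i=1: S_1 = 9.77 + 2.36*1 = 12.13
i=2: S_2 = 9.77 + 2.36*2 = 14.49
i=3: S_3 = 9.77 + 2.36*3 = 16.85
i=4: S_4 = 9.77 + 2.36*4 = 19.21
i=5: S_5 = 9.77 + 2.36*5 = 21.57
The first 6 terms are: [9.77, 12.13, 14.49, 16.85, 19.21, 21.57]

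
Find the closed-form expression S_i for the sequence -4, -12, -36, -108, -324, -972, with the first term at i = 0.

Check ratios: -12 / -4 = 3.0
Common ratio r = 3.
First term a = -4.
Formula: S_i = -4 * 3^i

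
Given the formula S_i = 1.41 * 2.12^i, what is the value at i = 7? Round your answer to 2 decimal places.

S_7 = 1.41 * 2.12^7 ≈ 1.41 * 192.4647 ≈ 271.38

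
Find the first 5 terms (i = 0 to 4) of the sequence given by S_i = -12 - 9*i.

This is an arithmetic sequence.
i=0: S_0 = -12 + -9*0 = -12
i=1: S_1 = -12 + -9*1 = -21
i=2: S_2 = -12 + -9*2 = -30
i=3: S_3 = -12 + -9*3 = -39
i=4: S_4 = -12 + -9*4 = -48
The first 5 terms are: [-12, -21, -30, -39, -48]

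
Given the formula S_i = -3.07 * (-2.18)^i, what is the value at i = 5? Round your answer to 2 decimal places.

S_5 = -3.07 * (-2.18)^5 ≈ -3.07 * -49.236 ≈ 151.15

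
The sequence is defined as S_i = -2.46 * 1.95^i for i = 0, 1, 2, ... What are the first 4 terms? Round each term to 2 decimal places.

This is a geometric sequence.
i=0: S_0 = -2.46 * 1.95^0 = -2.46
i=1: S_1 = -2.46 * 1.95^1 ≈ -4.8
i=2: S_2 = -2.46 * 1.95^2 ≈ -9.35
i=3: S_3 = -2.46 * 1.95^3 ≈ -18.24
The first 4 terms are: [-2.46, -4.8, -9.35, -18.24]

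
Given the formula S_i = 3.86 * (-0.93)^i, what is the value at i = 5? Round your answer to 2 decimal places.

S_5 = 3.86 * (-0.93)^5 ≈ 3.86 * -0.6957 ≈ -2.69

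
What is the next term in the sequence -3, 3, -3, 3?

Ratios: 3 / -3 = -1.0
This is a geometric sequence with common ratio r = -1.
Next term = 3 * -1 = -3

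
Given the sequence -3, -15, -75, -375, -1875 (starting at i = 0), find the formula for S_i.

Check ratios: -15 / -3 = 5.0
Common ratio r = 5.
First term a = -3.
Formula: S_i = -3 * 5^i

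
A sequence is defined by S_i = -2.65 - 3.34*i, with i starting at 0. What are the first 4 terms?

This is an arithmetic sequence.
i=0: S_0 = -2.65 + -3.34*0 = -2.65
i=1: S_1 = -2.65 + -3.34*1 = -5.99
i=2: S_2 = -2.65 + -3.34*2 = -9.33
i=3: S_3 = -2.65 + -3.34*3 = -12.67
The first 4 terms are: [-2.65, -5.99, -9.33, -12.67]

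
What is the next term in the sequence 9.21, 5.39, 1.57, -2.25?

Differences: 5.39 - 9.21 = -3.82
This is an arithmetic sequence with common difference d = -3.82.
Next term = -2.25 + -3.82 = -6.07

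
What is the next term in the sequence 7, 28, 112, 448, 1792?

Ratios: 28 / 7 = 4.0
This is a geometric sequence with common ratio r = 4.
Next term = 1792 * 4 = 7168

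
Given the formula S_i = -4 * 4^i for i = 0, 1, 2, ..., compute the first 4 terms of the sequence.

This is a geometric sequence.
i=0: S_0 = -4 * 4^0 = -4
i=1: S_1 = -4 * 4^1 = -16
i=2: S_2 = -4 * 4^2 = -64
i=3: S_3 = -4 * 4^3 = -256
The first 4 terms are: [-4, -16, -64, -256]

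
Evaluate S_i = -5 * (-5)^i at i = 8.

S_8 = -5 * (-5)^8 = -5 * 390625 = -1953125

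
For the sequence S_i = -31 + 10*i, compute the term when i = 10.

S_10 = -31 + 10*10 = -31 + 100 = 69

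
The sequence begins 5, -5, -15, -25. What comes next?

Differences: -5 - 5 = -10
This is an arithmetic sequence with common difference d = -10.
Next term = -25 + -10 = -35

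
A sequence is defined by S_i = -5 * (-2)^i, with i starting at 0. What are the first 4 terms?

This is a geometric sequence.
i=0: S_0 = -5 * (-2)^0 = -5
i=1: S_1 = -5 * (-2)^1 = 10
i=2: S_2 = -5 * (-2)^2 = -20
i=3: S_3 = -5 * (-2)^3 = 40
The first 4 terms are: [-5, 10, -20, 40]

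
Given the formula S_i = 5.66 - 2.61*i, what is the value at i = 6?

S_6 = 5.66 + -2.61*6 = 5.66 + -15.66 = -10.0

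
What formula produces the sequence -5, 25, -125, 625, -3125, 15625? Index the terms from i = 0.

Check ratios: 25 / -5 = -5.0
Common ratio r = -5.
First term a = -5.
Formula: S_i = -5 * (-5)^i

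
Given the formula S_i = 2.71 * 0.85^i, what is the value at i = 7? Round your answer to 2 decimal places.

S_7 = 2.71 * 0.85^7 ≈ 2.71 * 0.3206 ≈ 0.87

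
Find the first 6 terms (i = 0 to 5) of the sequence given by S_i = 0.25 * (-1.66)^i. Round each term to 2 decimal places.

This is a geometric sequence.
i=0: S_0 = 0.25 * (-1.66)^0 = 0.25
i=1: S_1 = 0.25 * (-1.66)^1 ≈ -0.42
i=2: S_2 = 0.25 * (-1.66)^2 ≈ 0.69
i=3: S_3 = 0.25 * (-1.66)^3 ≈ -1.14
i=4: S_4 = 0.25 * (-1.66)^4 ≈ 1.9
i=5: S_5 = 0.25 * (-1.66)^5 ≈ -3.15
The first 6 terms are: [0.25, -0.42, 0.69, -1.14, 1.9, -3.15]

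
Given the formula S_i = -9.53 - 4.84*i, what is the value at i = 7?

S_7 = -9.53 + -4.84*7 = -9.53 + -33.88 = -43.41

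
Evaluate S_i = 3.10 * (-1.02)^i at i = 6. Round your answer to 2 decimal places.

S_6 = 3.1 * (-1.02)^6 ≈ 3.1 * 1.1262 ≈ 3.49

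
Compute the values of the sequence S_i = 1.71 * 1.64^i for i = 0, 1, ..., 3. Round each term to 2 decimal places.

This is a geometric sequence.
i=0: S_0 = 1.71 * 1.64^0 = 1.71
i=1: S_1 = 1.71 * 1.64^1 ≈ 2.8
i=2: S_2 = 1.71 * 1.64^2 ≈ 4.6
i=3: S_3 = 1.71 * 1.64^3 ≈ 7.54
The first 4 terms are: [1.71, 2.8, 4.6, 7.54]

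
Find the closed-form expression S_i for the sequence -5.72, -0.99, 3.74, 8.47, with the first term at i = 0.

Check differences: -0.99 - -5.72 = 4.73
3.74 - -0.99 = 4.73
Common difference d = 4.73.
First term a = -5.72.
Formula: S_i = -5.72 + 4.73*i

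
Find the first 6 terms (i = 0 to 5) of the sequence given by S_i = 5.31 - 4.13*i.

This is an arithmetic sequence.
i=0: S_0 = 5.31 + -4.13*0 = 5.31
i=1: S_1 = 5.31 + -4.13*1 = 1.18
i=2: S_2 = 5.31 + -4.13*2 = -2.95
i=3: S_3 = 5.31 + -4.13*3 = -7.08
i=4: S_4 = 5.31 + -4.13*4 = -11.21
i=5: S_5 = 5.31 + -4.13*5 = -15.34
The first 6 terms are: [5.31, 1.18, -2.95, -7.08, -11.21, -15.34]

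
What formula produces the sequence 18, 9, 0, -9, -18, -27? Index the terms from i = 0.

Check differences: 9 - 18 = -9
0 - 9 = -9
Common difference d = -9.
First term a = 18.
Formula: S_i = 18 - 9*i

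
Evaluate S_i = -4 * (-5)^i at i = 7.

S_7 = -4 * (-5)^7 = -4 * -78125 = 312500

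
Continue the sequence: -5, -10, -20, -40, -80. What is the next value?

Ratios: -10 / -5 = 2.0
This is a geometric sequence with common ratio r = 2.
Next term = -80 * 2 = -160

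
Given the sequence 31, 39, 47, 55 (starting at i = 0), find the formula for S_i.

Check differences: 39 - 31 = 8
47 - 39 = 8
Common difference d = 8.
First term a = 31.
Formula: S_i = 31 + 8*i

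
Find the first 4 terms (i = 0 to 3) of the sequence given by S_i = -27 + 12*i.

This is an arithmetic sequence.
i=0: S_0 = -27 + 12*0 = -27
i=1: S_1 = -27 + 12*1 = -15
i=2: S_2 = -27 + 12*2 = -3
i=3: S_3 = -27 + 12*3 = 9
The first 4 terms are: [-27, -15, -3, 9]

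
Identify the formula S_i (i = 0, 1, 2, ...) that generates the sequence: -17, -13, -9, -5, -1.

Check differences: -13 - -17 = 4
-9 - -13 = 4
Common difference d = 4.
First term a = -17.
Formula: S_i = -17 + 4*i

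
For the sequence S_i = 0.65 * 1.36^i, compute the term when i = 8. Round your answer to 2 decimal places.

S_8 = 0.65 * 1.36^8 ≈ 0.65 * 11.7034 ≈ 7.61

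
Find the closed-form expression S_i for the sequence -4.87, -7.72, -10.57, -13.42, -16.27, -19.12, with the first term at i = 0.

Check differences: -7.72 - -4.87 = -2.85
-10.57 - -7.72 = -2.85
Common difference d = -2.85.
First term a = -4.87.
Formula: S_i = -4.87 - 2.85*i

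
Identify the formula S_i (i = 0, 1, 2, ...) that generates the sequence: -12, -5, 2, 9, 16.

Check differences: -5 - -12 = 7
2 - -5 = 7
Common difference d = 7.
First term a = -12.
Formula: S_i = -12 + 7*i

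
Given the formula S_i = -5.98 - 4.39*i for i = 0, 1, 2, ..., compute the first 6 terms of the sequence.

This is an arithmetic sequence.
i=0: S_0 = -5.98 + -4.39*0 = -5.98
i=1: S_1 = -5.98 + -4.39*1 = -10.37
i=2: S_2 = -5.98 + -4.39*2 = -14.76
i=3: S_3 = -5.98 + -4.39*3 = -19.15
i=4: S_4 = -5.98 + -4.39*4 = -23.54
i=5: S_5 = -5.98 + -4.39*5 = -27.93
The first 6 terms are: [-5.98, -10.37, -14.76, -19.15, -23.54, -27.93]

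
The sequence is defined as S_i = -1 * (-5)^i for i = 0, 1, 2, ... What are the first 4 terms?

This is a geometric sequence.
i=0: S_0 = -1 * (-5)^0 = -1
i=1: S_1 = -1 * (-5)^1 = 5
i=2: S_2 = -1 * (-5)^2 = -25
i=3: S_3 = -1 * (-5)^3 = 125
The first 4 terms are: [-1, 5, -25, 125]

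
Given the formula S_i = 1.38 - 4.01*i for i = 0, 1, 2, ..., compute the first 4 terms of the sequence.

This is an arithmetic sequence.
i=0: S_0 = 1.38 + -4.01*0 = 1.38
i=1: S_1 = 1.38 + -4.01*1 = -2.63
i=2: S_2 = 1.38 + -4.01*2 = -6.64
i=3: S_3 = 1.38 + -4.01*3 = -10.65
The first 4 terms are: [1.38, -2.63, -6.64, -10.65]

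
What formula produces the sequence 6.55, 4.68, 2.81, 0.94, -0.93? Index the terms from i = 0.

Check differences: 4.68 - 6.55 = -1.87
2.81 - 4.68 = -1.87
Common difference d = -1.87.
First term a = 6.55.
Formula: S_i = 6.55 - 1.87*i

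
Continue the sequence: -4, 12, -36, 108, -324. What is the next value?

Ratios: 12 / -4 = -3.0
This is a geometric sequence with common ratio r = -3.
Next term = -324 * -3 = 972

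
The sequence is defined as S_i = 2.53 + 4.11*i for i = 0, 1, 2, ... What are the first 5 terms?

This is an arithmetic sequence.
i=0: S_0 = 2.53 + 4.11*0 = 2.53
i=1: S_1 = 2.53 + 4.11*1 = 6.64
i=2: S_2 = 2.53 + 4.11*2 = 10.75
i=3: S_3 = 2.53 + 4.11*3 = 14.86
i=4: S_4 = 2.53 + 4.11*4 = 18.97
The first 5 terms are: [2.53, 6.64, 10.75, 14.86, 18.97]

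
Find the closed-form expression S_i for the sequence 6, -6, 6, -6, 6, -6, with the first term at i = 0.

Check ratios: -6 / 6 = -1.0
Common ratio r = -1.
First term a = 6.
Formula: S_i = 6 * (-1)^i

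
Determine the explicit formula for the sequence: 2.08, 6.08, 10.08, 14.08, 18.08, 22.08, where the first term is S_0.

Check differences: 6.08 - 2.08 = 4.0
10.08 - 6.08 = 4.0
Common difference d = 4.0.
First term a = 2.08.
Formula: S_i = 2.08 + 4.00*i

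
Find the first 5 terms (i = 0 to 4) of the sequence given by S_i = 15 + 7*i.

This is an arithmetic sequence.
i=0: S_0 = 15 + 7*0 = 15
i=1: S_1 = 15 + 7*1 = 22
i=2: S_2 = 15 + 7*2 = 29
i=3: S_3 = 15 + 7*3 = 36
i=4: S_4 = 15 + 7*4 = 43
The first 5 terms are: [15, 22, 29, 36, 43]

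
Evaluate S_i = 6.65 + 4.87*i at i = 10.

S_10 = 6.65 + 4.87*10 = 6.65 + 48.7 = 55.35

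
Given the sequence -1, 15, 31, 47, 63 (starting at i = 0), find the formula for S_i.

Check differences: 15 - -1 = 16
31 - 15 = 16
Common difference d = 16.
First term a = -1.
Formula: S_i = -1 + 16*i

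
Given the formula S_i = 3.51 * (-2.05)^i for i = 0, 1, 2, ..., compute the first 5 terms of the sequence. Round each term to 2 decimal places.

This is a geometric sequence.
i=0: S_0 = 3.51 * (-2.05)^0 = 3.51
i=1: S_1 = 3.51 * (-2.05)^1 ≈ -7.2
i=2: S_2 = 3.51 * (-2.05)^2 ≈ 14.75
i=3: S_3 = 3.51 * (-2.05)^3 ≈ -30.24
i=4: S_4 = 3.51 * (-2.05)^4 ≈ 61.99
The first 5 terms are: [3.51, -7.2, 14.75, -30.24, 61.99]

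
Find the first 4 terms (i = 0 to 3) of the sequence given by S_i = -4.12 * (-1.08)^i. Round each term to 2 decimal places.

This is a geometric sequence.
i=0: S_0 = -4.12 * (-1.08)^0 = -4.12
i=1: S_1 = -4.12 * (-1.08)^1 ≈ 4.45
i=2: S_2 = -4.12 * (-1.08)^2 ≈ -4.81
i=3: S_3 = -4.12 * (-1.08)^3 ≈ 5.19
The first 4 terms are: [-4.12, 4.45, -4.81, 5.19]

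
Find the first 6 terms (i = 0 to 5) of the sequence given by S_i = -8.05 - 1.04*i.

This is an arithmetic sequence.
i=0: S_0 = -8.05 + -1.04*0 = -8.05
i=1: S_1 = -8.05 + -1.04*1 = -9.09
i=2: S_2 = -8.05 + -1.04*2 = -10.13
i=3: S_3 = -8.05 + -1.04*3 = -11.17
i=4: S_4 = -8.05 + -1.04*4 = -12.21
i=5: S_5 = -8.05 + -1.04*5 = -13.25
The first 6 terms are: [-8.05, -9.09, -10.13, -11.17, -12.21, -13.25]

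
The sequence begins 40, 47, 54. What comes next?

Differences: 47 - 40 = 7
This is an arithmetic sequence with common difference d = 7.
Next term = 54 + 7 = 61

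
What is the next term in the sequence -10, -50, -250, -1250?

Ratios: -50 / -10 = 5.0
This is a geometric sequence with common ratio r = 5.
Next term = -1250 * 5 = -6250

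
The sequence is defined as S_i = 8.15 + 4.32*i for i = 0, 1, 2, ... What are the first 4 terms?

This is an arithmetic sequence.
i=0: S_0 = 8.15 + 4.32*0 = 8.15
i=1: S_1 = 8.15 + 4.32*1 = 12.47
i=2: S_2 = 8.15 + 4.32*2 = 16.79
i=3: S_3 = 8.15 + 4.32*3 = 21.11
The first 4 terms are: [8.15, 12.47, 16.79, 21.11]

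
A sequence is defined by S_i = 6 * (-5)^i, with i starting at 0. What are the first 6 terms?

This is a geometric sequence.
i=0: S_0 = 6 * (-5)^0 = 6
i=1: S_1 = 6 * (-5)^1 = -30
i=2: S_2 = 6 * (-5)^2 = 150
i=3: S_3 = 6 * (-5)^3 = -750
i=4: S_4 = 6 * (-5)^4 = 3750
i=5: S_5 = 6 * (-5)^5 = -18750
The first 6 terms are: [6, -30, 150, -750, 3750, -18750]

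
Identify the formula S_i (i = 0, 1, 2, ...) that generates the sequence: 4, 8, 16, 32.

Check ratios: 8 / 4 = 2.0
Common ratio r = 2.
First term a = 4.
Formula: S_i = 4 * 2^i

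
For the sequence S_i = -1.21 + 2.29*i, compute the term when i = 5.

S_5 = -1.21 + 2.29*5 = -1.21 + 11.45 = 10.24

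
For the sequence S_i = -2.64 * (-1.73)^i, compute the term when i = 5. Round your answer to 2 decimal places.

S_5 = -2.64 * (-1.73)^5 ≈ -2.64 * -15.4964 ≈ 40.91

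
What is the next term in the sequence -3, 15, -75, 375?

Ratios: 15 / -3 = -5.0
This is a geometric sequence with common ratio r = -5.
Next term = 375 * -5 = -1875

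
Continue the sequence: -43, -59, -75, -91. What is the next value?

Differences: -59 - -43 = -16
This is an arithmetic sequence with common difference d = -16.
Next term = -91 + -16 = -107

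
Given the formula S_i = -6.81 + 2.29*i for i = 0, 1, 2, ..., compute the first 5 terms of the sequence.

This is an arithmetic sequence.
i=0: S_0 = -6.81 + 2.29*0 = -6.81
i=1: S_1 = -6.81 + 2.29*1 = -4.52
i=2: S_2 = -6.81 + 2.29*2 = -2.23
i=3: S_3 = -6.81 + 2.29*3 = 0.06
i=4: S_4 = -6.81 + 2.29*4 = 2.35
The first 5 terms are: [-6.81, -4.52, -2.23, 0.06, 2.35]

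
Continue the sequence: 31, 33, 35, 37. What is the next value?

Differences: 33 - 31 = 2
This is an arithmetic sequence with common difference d = 2.
Next term = 37 + 2 = 39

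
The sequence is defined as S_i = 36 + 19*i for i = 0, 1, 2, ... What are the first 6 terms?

This is an arithmetic sequence.
i=0: S_0 = 36 + 19*0 = 36
i=1: S_1 = 36 + 19*1 = 55
i=2: S_2 = 36 + 19*2 = 74
i=3: S_3 = 36 + 19*3 = 93
i=4: S_4 = 36 + 19*4 = 112
i=5: S_5 = 36 + 19*5 = 131
The first 6 terms are: [36, 55, 74, 93, 112, 131]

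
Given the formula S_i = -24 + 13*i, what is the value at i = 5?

S_5 = -24 + 13*5 = -24 + 65 = 41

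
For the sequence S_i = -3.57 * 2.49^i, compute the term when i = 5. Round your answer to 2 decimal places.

S_5 = -3.57 * 2.49^5 ≈ -3.57 * 95.7187 ≈ -341.72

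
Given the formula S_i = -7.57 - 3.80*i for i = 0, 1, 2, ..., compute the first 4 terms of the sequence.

This is an arithmetic sequence.
i=0: S_0 = -7.57 + -3.8*0 = -7.57
i=1: S_1 = -7.57 + -3.8*1 = -11.37
i=2: S_2 = -7.57 + -3.8*2 = -15.17
i=3: S_3 = -7.57 + -3.8*3 = -18.97
The first 4 terms are: [-7.57, -11.37, -15.17, -18.97]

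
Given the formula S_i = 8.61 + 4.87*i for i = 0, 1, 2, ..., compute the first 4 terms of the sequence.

This is an arithmetic sequence.
i=0: S_0 = 8.61 + 4.87*0 = 8.61
i=1: S_1 = 8.61 + 4.87*1 = 13.48
i=2: S_2 = 8.61 + 4.87*2 = 18.35
i=3: S_3 = 8.61 + 4.87*3 = 23.22
The first 4 terms are: [8.61, 13.48, 18.35, 23.22]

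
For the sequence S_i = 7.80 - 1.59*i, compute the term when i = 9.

S_9 = 7.8 + -1.59*9 = 7.8 + -14.31 = -6.51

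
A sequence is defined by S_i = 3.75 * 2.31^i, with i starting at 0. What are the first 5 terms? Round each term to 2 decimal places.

This is a geometric sequence.
i=0: S_0 = 3.75 * 2.31^0 = 3.75
i=1: S_1 = 3.75 * 2.31^1 ≈ 8.66
i=2: S_2 = 3.75 * 2.31^2 ≈ 20.01
i=3: S_3 = 3.75 * 2.31^3 ≈ 46.22
i=4: S_4 = 3.75 * 2.31^4 ≈ 106.78
The first 5 terms are: [3.75, 8.66, 20.01, 46.22, 106.78]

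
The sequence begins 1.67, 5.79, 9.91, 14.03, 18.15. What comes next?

Differences: 5.79 - 1.67 = 4.12
This is an arithmetic sequence with common difference d = 4.12.
Next term = 18.15 + 4.12 = 22.27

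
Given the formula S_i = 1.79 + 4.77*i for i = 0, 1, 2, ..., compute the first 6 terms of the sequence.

This is an arithmetic sequence.
i=0: S_0 = 1.79 + 4.77*0 = 1.79
i=1: S_1 = 1.79 + 4.77*1 = 6.56
i=2: S_2 = 1.79 + 4.77*2 = 11.33
i=3: S_3 = 1.79 + 4.77*3 = 16.1
i=4: S_4 = 1.79 + 4.77*4 = 20.87
i=5: S_5 = 1.79 + 4.77*5 = 25.64
The first 6 terms are: [1.79, 6.56, 11.33, 16.1, 20.87, 25.64]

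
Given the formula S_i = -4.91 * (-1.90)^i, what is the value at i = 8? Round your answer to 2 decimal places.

S_8 = -4.91 * (-1.9)^8 ≈ -4.91 * 169.8356 ≈ -833.89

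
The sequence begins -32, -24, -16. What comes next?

Differences: -24 - -32 = 8
This is an arithmetic sequence with common difference d = 8.
Next term = -16 + 8 = -8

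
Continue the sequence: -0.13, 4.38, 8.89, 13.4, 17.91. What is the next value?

Differences: 4.38 - -0.13 = 4.51
This is an arithmetic sequence with common difference d = 4.51.
Next term = 17.91 + 4.51 = 22.42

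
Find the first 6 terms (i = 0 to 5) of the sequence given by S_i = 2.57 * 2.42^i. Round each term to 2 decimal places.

This is a geometric sequence.
i=0: S_0 = 2.57 * 2.42^0 = 2.57
i=1: S_1 = 2.57 * 2.42^1 ≈ 6.22
i=2: S_2 = 2.57 * 2.42^2 ≈ 15.05
i=3: S_3 = 2.57 * 2.42^3 ≈ 36.42
i=4: S_4 = 2.57 * 2.42^4 ≈ 88.14
i=5: S_5 = 2.57 * 2.42^5 ≈ 213.31
The first 6 terms are: [2.57, 6.22, 15.05, 36.42, 88.14, 213.31]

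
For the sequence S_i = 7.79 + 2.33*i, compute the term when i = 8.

S_8 = 7.79 + 2.33*8 = 7.79 + 18.64 = 26.43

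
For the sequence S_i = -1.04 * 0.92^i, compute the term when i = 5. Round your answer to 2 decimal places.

S_5 = -1.04 * 0.92^5 ≈ -1.04 * 0.6591 ≈ -0.69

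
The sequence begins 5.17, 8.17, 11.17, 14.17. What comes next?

Differences: 8.17 - 5.17 = 3.0
This is an arithmetic sequence with common difference d = 3.0.
Next term = 14.17 + 3.0 = 17.17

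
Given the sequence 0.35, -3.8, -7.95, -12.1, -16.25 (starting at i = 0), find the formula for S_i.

Check differences: -3.8 - 0.35 = -4.15
-7.95 - -3.8 = -4.15
Common difference d = -4.15.
First term a = 0.35.
Formula: S_i = 0.35 - 4.15*i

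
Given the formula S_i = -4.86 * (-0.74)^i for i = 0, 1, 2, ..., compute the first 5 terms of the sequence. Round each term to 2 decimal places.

This is a geometric sequence.
i=0: S_0 = -4.86 * (-0.74)^0 = -4.86
i=1: S_1 = -4.86 * (-0.74)^1 ≈ 3.6
i=2: S_2 = -4.86 * (-0.74)^2 ≈ -2.66
i=3: S_3 = -4.86 * (-0.74)^3 ≈ 1.97
i=4: S_4 = -4.86 * (-0.74)^4 ≈ -1.46
The first 5 terms are: [-4.86, 3.6, -2.66, 1.97, -1.46]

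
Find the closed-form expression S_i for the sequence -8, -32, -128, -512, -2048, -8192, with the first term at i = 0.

Check ratios: -32 / -8 = 4.0
Common ratio r = 4.
First term a = -8.
Formula: S_i = -8 * 4^i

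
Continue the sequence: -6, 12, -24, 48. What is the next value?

Ratios: 12 / -6 = -2.0
This is a geometric sequence with common ratio r = -2.
Next term = 48 * -2 = -96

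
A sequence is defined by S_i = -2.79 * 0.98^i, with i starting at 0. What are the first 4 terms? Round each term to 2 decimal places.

This is a geometric sequence.
i=0: S_0 = -2.79 * 0.98^0 = -2.79
i=1: S_1 = -2.79 * 0.98^1 ≈ -2.73
i=2: S_2 = -2.79 * 0.98^2 ≈ -2.68
i=3: S_3 = -2.79 * 0.98^3 ≈ -2.63
The first 4 terms are: [-2.79, -2.73, -2.68, -2.63]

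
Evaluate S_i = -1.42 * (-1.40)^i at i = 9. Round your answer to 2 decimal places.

S_9 = -1.42 * (-1.4)^9 ≈ -1.42 * -20.661 ≈ 29.34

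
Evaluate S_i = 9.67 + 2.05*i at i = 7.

S_7 = 9.67 + 2.05*7 = 9.67 + 14.35 = 24.02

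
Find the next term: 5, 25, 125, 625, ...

Ratios: 25 / 5 = 5.0
This is a geometric sequence with common ratio r = 5.
Next term = 625 * 5 = 3125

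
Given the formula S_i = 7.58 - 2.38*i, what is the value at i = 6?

S_6 = 7.58 + -2.38*6 = 7.58 + -14.28 = -6.7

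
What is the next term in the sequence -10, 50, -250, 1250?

Ratios: 50 / -10 = -5.0
This is a geometric sequence with common ratio r = -5.
Next term = 1250 * -5 = -6250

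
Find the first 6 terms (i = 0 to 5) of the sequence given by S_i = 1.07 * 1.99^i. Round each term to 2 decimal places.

This is a geometric sequence.
i=0: S_0 = 1.07 * 1.99^0 = 1.07
i=1: S_1 = 1.07 * 1.99^1 ≈ 2.13
i=2: S_2 = 1.07 * 1.99^2 ≈ 4.24
i=3: S_3 = 1.07 * 1.99^3 ≈ 8.43
i=4: S_4 = 1.07 * 1.99^4 ≈ 16.78
i=5: S_5 = 1.07 * 1.99^5 ≈ 33.39
The first 6 terms are: [1.07, 2.13, 4.24, 8.43, 16.78, 33.39]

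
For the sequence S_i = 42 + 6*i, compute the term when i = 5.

S_5 = 42 + 6*5 = 42 + 30 = 72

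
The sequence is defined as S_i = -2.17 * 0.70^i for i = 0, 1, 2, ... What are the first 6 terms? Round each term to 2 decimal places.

This is a geometric sequence.
i=0: S_0 = -2.17 * 0.7^0 = -2.17
i=1: S_1 = -2.17 * 0.7^1 ≈ -1.52
i=2: S_2 = -2.17 * 0.7^2 ≈ -1.06
i=3: S_3 = -2.17 * 0.7^3 ≈ -0.74
i=4: S_4 = -2.17 * 0.7^4 ≈ -0.52
i=5: S_5 = -2.17 * 0.7^5 ≈ -0.36
The first 6 terms are: [-2.17, -1.52, -1.06, -0.74, -0.52, -0.36]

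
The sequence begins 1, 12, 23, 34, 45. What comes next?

Differences: 12 - 1 = 11
This is an arithmetic sequence with common difference d = 11.
Next term = 45 + 11 = 56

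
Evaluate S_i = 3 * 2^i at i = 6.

S_6 = 3 * 2^6 = 3 * 64 = 192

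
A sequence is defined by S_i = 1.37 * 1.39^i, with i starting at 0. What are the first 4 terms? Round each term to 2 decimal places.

This is a geometric sequence.
i=0: S_0 = 1.37 * 1.39^0 = 1.37
i=1: S_1 = 1.37 * 1.39^1 ≈ 1.9
i=2: S_2 = 1.37 * 1.39^2 ≈ 2.65
i=3: S_3 = 1.37 * 1.39^3 ≈ 3.68
The first 4 terms are: [1.37, 1.9, 2.65, 3.68]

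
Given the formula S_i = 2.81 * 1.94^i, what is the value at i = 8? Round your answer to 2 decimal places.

S_8 = 2.81 * 1.94^8 ≈ 2.81 * 200.6383 ≈ 563.79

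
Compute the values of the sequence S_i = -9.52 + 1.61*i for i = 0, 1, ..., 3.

This is an arithmetic sequence.
i=0: S_0 = -9.52 + 1.61*0 = -9.52
i=1: S_1 = -9.52 + 1.61*1 = -7.91
i=2: S_2 = -9.52 + 1.61*2 = -6.3
i=3: S_3 = -9.52 + 1.61*3 = -4.69
The first 4 terms are: [-9.52, -7.91, -6.3, -4.69]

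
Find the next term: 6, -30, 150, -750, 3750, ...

Ratios: -30 / 6 = -5.0
This is a geometric sequence with common ratio r = -5.
Next term = 3750 * -5 = -18750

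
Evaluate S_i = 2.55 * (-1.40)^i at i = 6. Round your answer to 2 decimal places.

S_6 = 2.55 * (-1.4)^6 ≈ 2.55 * 7.5295 ≈ 19.2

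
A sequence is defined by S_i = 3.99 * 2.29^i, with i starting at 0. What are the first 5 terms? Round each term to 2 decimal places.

This is a geometric sequence.
i=0: S_0 = 3.99 * 2.29^0 = 3.99
i=1: S_1 = 3.99 * 2.29^1 ≈ 9.14
i=2: S_2 = 3.99 * 2.29^2 ≈ 20.92
i=3: S_3 = 3.99 * 2.29^3 ≈ 47.92
i=4: S_4 = 3.99 * 2.29^4 ≈ 109.73
The first 5 terms are: [3.99, 9.14, 20.92, 47.92, 109.73]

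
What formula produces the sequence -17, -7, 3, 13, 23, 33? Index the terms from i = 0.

Check differences: -7 - -17 = 10
3 - -7 = 10
Common difference d = 10.
First term a = -17.
Formula: S_i = -17 + 10*i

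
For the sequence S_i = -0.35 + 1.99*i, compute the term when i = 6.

S_6 = -0.35 + 1.99*6 = -0.35 + 11.94 = 11.59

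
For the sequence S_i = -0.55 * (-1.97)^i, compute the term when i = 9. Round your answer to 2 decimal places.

S_9 = -0.55 * (-1.97)^9 ≈ -0.55 * -446.8853 ≈ 245.79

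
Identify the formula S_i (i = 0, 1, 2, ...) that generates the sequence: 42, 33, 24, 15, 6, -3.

Check differences: 33 - 42 = -9
24 - 33 = -9
Common difference d = -9.
First term a = 42.
Formula: S_i = 42 - 9*i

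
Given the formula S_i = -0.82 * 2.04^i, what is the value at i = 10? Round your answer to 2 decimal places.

S_10 = -0.82 * 2.04^10 ≈ -0.82 * 1248.2503 ≈ -1023.57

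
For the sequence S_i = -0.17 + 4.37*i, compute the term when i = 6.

S_6 = -0.17 + 4.37*6 = -0.17 + 26.22 = 26.05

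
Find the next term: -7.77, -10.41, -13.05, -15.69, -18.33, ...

Differences: -10.41 - -7.77 = -2.64
This is an arithmetic sequence with common difference d = -2.64.
Next term = -18.33 + -2.64 = -20.97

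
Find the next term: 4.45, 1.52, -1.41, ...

Differences: 1.52 - 4.45 = -2.93
This is an arithmetic sequence with common difference d = -2.93.
Next term = -1.41 + -2.93 = -4.34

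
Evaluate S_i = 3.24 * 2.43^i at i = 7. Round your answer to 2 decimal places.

S_7 = 3.24 * 2.43^7 ≈ 3.24 * 500.3155 ≈ 1621.02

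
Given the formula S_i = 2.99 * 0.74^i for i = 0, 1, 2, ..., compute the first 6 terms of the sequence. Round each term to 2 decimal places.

This is a geometric sequence.
i=0: S_0 = 2.99 * 0.74^0 = 2.99
i=1: S_1 = 2.99 * 0.74^1 ≈ 2.21
i=2: S_2 = 2.99 * 0.74^2 ≈ 1.64
i=3: S_3 = 2.99 * 0.74^3 ≈ 1.21
i=4: S_4 = 2.99 * 0.74^4 ≈ 0.9
i=5: S_5 = 2.99 * 0.74^5 ≈ 0.66
The first 6 terms are: [2.99, 2.21, 1.64, 1.21, 0.9, 0.66]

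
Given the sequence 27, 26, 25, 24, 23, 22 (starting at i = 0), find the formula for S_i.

Check differences: 26 - 27 = -1
25 - 26 = -1
Common difference d = -1.
First term a = 27.
Formula: S_i = 27 - 1*i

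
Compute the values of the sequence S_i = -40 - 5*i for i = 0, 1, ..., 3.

This is an arithmetic sequence.
i=0: S_0 = -40 + -5*0 = -40
i=1: S_1 = -40 + -5*1 = -45
i=2: S_2 = -40 + -5*2 = -50
i=3: S_3 = -40 + -5*3 = -55
The first 4 terms are: [-40, -45, -50, -55]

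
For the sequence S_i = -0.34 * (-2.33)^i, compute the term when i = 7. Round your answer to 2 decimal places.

S_7 = -0.34 * (-2.33)^7 ≈ -0.34 * -372.8133 ≈ 126.76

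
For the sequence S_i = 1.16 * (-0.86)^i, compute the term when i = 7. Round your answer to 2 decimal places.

S_7 = 1.16 * (-0.86)^7 ≈ 1.16 * -0.3479 ≈ -0.4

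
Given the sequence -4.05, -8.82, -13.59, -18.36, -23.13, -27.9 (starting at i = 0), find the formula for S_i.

Check differences: -8.82 - -4.05 = -4.77
-13.59 - -8.82 = -4.77
Common difference d = -4.77.
First term a = -4.05.
Formula: S_i = -4.05 - 4.77*i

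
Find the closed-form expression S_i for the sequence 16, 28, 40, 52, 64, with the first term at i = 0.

Check differences: 28 - 16 = 12
40 - 28 = 12
Common difference d = 12.
First term a = 16.
Formula: S_i = 16 + 12*i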